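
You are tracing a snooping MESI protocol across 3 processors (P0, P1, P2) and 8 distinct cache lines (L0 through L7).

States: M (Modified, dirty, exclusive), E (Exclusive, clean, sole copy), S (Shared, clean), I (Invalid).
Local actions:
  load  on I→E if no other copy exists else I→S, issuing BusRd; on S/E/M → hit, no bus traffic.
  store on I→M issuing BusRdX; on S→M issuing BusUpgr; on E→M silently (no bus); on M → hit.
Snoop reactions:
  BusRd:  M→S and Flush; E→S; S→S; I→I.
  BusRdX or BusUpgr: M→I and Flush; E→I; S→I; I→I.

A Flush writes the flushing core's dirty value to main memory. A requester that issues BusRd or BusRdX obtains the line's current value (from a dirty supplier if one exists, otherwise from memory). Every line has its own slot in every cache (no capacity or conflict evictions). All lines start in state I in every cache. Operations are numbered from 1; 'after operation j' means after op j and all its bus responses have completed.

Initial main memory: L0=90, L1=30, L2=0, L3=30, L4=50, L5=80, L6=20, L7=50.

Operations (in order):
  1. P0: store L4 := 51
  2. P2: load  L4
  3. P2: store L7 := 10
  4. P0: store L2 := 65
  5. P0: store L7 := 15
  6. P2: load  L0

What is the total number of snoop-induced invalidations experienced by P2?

invalidations = 1

[1] P0: store L4 := 51 | P0:M(51), P1:I, P2:I | bus: BusRdX
[2] P2: load  L4 | P0:S(51), P1:I, P2:S(51) | bus: BusRd,Flush
[3] P2: store L7 := 10 | P0:I, P1:I, P2:M(10) | bus: BusRdX
[4] P0: store L2 := 65 | P0:M(65), P1:I, P2:I | bus: BusRdX
[5] P0: store L7 := 15 | P0:M(15), P1:I, P2:I | bus: BusRdX,Flush
[6] P2: load  L0 | P0:I, P1:I, P2:E(90) | bus: BusRd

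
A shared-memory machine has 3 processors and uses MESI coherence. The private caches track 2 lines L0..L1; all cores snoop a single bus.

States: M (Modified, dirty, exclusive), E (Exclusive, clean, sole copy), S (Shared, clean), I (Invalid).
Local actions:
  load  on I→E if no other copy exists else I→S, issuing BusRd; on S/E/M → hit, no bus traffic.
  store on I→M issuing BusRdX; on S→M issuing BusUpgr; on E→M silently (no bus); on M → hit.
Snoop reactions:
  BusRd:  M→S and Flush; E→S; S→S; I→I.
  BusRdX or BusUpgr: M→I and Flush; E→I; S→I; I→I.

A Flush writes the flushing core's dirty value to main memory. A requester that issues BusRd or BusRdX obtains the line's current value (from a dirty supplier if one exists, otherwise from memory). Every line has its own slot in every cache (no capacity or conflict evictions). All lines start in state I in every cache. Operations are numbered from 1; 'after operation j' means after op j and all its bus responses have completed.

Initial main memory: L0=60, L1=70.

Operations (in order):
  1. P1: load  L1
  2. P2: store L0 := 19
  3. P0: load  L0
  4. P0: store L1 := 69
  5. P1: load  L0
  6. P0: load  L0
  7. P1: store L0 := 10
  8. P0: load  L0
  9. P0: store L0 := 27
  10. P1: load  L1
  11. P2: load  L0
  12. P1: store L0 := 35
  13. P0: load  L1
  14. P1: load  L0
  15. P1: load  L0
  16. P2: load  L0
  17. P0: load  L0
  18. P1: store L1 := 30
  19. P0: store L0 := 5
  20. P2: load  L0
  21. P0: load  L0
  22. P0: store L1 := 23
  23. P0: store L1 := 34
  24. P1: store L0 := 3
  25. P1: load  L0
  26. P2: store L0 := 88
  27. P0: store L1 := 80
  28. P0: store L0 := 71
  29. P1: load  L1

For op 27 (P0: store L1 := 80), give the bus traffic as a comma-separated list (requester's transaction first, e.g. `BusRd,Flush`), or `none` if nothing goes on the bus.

bus = none

1. P1: load  L1  bus=[BusRd]  L1: P0=I P1=E P2=I  mem[L1]=70
2. P2: store L0 := 19  bus=[BusRdX]  L0: P0=I P1=I P2=M  mem[L0]=60
3. P0: load  L0  bus=[BusRd,Flush]  L0: P0=S P1=I P2=S  mem[L0]=19
4. P0: store L1 := 69  bus=[BusRdX]  L1: P0=M P1=I P2=I  mem[L1]=70
5. P1: load  L0  bus=[BusRd]  L0: P0=S P1=S P2=S  mem[L0]=19
6. P0: load  L0  bus=[-]  L0: P0=S P1=S P2=S  mem[L0]=19
7. P1: store L0 := 10  bus=[BusUpgr]  L0: P0=I P1=M P2=I  mem[L0]=19
8. P0: load  L0  bus=[BusRd,Flush]  L0: P0=S P1=S P2=I  mem[L0]=10
9. P0: store L0 := 27  bus=[BusUpgr]  L0: P0=M P1=I P2=I  mem[L0]=10
10. P1: load  L1  bus=[BusRd,Flush]  L1: P0=S P1=S P2=I  mem[L1]=69
11. P2: load  L0  bus=[BusRd,Flush]  L0: P0=S P1=I P2=S  mem[L0]=27
12. P1: store L0 := 35  bus=[BusRdX]  L0: P0=I P1=M P2=I  mem[L0]=27
13. P0: load  L1  bus=[-]  L1: P0=S P1=S P2=I  mem[L1]=69
14. P1: load  L0  bus=[-]  L0: P0=I P1=M P2=I  mem[L0]=27
15. P1: load  L0  bus=[-]  L0: P0=I P1=M P2=I  mem[L0]=27
16. P2: load  L0  bus=[BusRd,Flush]  L0: P0=I P1=S P2=S  mem[L0]=35
17. P0: load  L0  bus=[BusRd]  L0: P0=S P1=S P2=S  mem[L0]=35
18. P1: store L1 := 30  bus=[BusUpgr]  L1: P0=I P1=M P2=I  mem[L1]=69
19. P0: store L0 := 5  bus=[BusUpgr]  L0: P0=M P1=I P2=I  mem[L0]=35
20. P2: load  L0  bus=[BusRd,Flush]  L0: P0=S P1=I P2=S  mem[L0]=5
21. P0: load  L0  bus=[-]  L0: P0=S P1=I P2=S  mem[L0]=5
22. P0: store L1 := 23  bus=[BusRdX,Flush]  L1: P0=M P1=I P2=I  mem[L1]=30
23. P0: store L1 := 34  bus=[-]  L1: P0=M P1=I P2=I  mem[L1]=30
24. P1: store L0 := 3  bus=[BusRdX]  L0: P0=I P1=M P2=I  mem[L0]=5
25. P1: load  L0  bus=[-]  L0: P0=I P1=M P2=I  mem[L0]=5
26. P2: store L0 := 88  bus=[BusRdX,Flush]  L0: P0=I P1=I P2=M  mem[L0]=3
27. P0: store L1 := 80  bus=[-]  L1: P0=M P1=I P2=I  mem[L1]=30
28. P0: store L0 := 71  bus=[BusRdX,Flush]  L0: P0=M P1=I P2=I  mem[L0]=88
29. P1: load  L1  bus=[BusRd,Flush]  L1: P0=S P1=S P2=I  mem[L1]=80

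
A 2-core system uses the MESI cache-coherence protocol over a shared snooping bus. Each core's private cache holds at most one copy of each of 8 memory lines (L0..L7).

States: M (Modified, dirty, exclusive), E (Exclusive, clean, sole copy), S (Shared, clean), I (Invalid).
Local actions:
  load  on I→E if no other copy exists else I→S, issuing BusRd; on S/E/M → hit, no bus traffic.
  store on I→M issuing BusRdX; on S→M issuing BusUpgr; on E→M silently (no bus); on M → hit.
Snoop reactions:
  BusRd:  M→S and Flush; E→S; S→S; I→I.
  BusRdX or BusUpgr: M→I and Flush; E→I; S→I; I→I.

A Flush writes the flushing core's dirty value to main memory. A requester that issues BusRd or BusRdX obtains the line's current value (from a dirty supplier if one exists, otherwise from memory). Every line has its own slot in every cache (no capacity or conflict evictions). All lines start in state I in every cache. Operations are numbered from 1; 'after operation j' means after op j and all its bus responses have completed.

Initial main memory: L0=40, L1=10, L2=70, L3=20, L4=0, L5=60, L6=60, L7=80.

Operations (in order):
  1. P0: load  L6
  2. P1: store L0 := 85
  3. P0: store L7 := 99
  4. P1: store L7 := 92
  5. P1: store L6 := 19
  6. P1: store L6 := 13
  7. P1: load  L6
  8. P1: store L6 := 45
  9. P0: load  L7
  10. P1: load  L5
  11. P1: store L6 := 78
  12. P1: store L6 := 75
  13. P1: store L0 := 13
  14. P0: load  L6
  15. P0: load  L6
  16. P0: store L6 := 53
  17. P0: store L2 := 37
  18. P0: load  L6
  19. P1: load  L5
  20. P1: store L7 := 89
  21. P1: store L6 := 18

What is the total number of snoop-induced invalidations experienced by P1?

  op1 P0: load  L6 → E/I on L6; bus BusRd; mem=60
  op2 P1: store L0 := 85 → I/M on L0; bus BusRdX; mem=40
  op3 P0: store L7 := 99 → M/I on L7; bus BusRdX; mem=80
  op4 P1: store L7 := 92 → I/M on L7; bus BusRdX Flush; mem=99
  op5 P1: store L6 := 19 → I/M on L6; bus BusRdX; mem=60
  op6 P1: store L6 := 13 → I/M on L6; bus (none); mem=60
  op7 P1: load  L6 → I/M on L6; bus (none); mem=60
  op8 P1: store L6 := 45 → I/M on L6; bus (none); mem=60
  op9 P0: load  L7 → S/S on L7; bus BusRd Flush; mem=92
  op10 P1: load  L5 → I/E on L5; bus BusRd; mem=60
  op11 P1: store L6 := 78 → I/M on L6; bus (none); mem=60
  op12 P1: store L6 := 75 → I/M on L6; bus (none); mem=60
  op13 P1: store L0 := 13 → I/M on L0; bus (none); mem=40
  op14 P0: load  L6 → S/S on L6; bus BusRd Flush; mem=75
  op15 P0: load  L6 → S/S on L6; bus (none); mem=75
  op16 P0: store L6 := 53 → M/I on L6; bus BusUpgr; mem=75
  op17 P0: store L2 := 37 → M/I on L2; bus BusRdX; mem=70
  op18 P0: load  L6 → M/I on L6; bus (none); mem=75
  op19 P1: load  L5 → I/E on L5; bus (none); mem=60
  op20 P1: store L7 := 89 → I/M on L7; bus BusUpgr; mem=92
  op21 P1: store L6 := 18 → I/M on L6; bus BusRdX Flush; mem=53

invalidations = 1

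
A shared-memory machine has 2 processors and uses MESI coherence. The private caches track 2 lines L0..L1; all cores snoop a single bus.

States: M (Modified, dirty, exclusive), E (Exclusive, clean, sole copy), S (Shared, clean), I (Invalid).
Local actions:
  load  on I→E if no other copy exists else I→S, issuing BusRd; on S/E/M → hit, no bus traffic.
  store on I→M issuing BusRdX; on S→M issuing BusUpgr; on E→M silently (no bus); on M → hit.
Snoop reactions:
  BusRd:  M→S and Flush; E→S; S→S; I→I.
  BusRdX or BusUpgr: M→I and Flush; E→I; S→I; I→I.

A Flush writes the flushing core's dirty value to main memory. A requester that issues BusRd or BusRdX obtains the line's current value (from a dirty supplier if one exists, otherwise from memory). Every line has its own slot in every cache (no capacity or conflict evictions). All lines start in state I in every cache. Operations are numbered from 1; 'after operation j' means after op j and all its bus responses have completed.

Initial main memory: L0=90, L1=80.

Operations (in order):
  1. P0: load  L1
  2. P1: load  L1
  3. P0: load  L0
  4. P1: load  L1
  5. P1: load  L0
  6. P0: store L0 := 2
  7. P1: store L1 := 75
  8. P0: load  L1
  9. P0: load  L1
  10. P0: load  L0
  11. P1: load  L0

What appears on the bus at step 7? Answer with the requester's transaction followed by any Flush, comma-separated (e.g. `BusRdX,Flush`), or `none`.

  op1 P0: load  L1 → E/I on L1; bus BusRd; mem=80
  op2 P1: load  L1 → S/S on L1; bus BusRd; mem=80
  op3 P0: load  L0 → E/I on L0; bus BusRd; mem=90
  op4 P1: load  L1 → S/S on L1; bus (none); mem=80
  op5 P1: load  L0 → S/S on L0; bus BusRd; mem=90
  op6 P0: store L0 := 2 → M/I on L0; bus BusUpgr; mem=90
  op7 P1: store L1 := 75 → I/M on L1; bus BusUpgr; mem=80
  op8 P0: load  L1 → S/S on L1; bus BusRd Flush; mem=75
  op9 P0: load  L1 → S/S on L1; bus (none); mem=75
  op10 P0: load  L0 → M/I on L0; bus (none); mem=90
  op11 P1: load  L0 → S/S on L0; bus BusRd Flush; mem=2

bus = BusUpgr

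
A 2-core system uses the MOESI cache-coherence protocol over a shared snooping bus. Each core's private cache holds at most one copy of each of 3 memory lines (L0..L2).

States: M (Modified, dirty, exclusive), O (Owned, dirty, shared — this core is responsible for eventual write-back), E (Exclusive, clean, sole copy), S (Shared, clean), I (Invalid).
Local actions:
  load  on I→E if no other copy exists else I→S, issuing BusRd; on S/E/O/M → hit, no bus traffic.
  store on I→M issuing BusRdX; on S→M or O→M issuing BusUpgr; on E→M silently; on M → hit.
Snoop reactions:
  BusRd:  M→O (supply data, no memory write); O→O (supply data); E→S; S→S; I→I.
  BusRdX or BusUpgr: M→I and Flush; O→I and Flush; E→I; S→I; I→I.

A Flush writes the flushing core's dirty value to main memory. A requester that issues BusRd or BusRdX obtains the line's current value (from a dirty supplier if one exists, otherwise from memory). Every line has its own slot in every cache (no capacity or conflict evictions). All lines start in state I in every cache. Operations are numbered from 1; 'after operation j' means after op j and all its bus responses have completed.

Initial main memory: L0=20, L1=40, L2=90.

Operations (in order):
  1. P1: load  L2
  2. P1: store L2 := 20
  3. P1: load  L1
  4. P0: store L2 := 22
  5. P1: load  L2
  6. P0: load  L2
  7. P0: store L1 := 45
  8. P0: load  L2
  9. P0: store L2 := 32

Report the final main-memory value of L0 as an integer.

1. P1: load  L2  bus=[BusRd]  L2: P0=I P1=E  mem[L2]=90
2. P1: store L2 := 20  bus=[-]  L2: P0=I P1=M  mem[L2]=90
3. P1: load  L1  bus=[BusRd]  L1: P0=I P1=E  mem[L1]=40
4. P0: store L2 := 22  bus=[BusRdX,Flush]  L2: P0=M P1=I  mem[L2]=20
5. P1: load  L2  bus=[BusRd]  L2: P0=O P1=S  mem[L2]=20
6. P0: load  L2  bus=[-]  L2: P0=O P1=S  mem[L2]=20
7. P0: store L1 := 45  bus=[BusRdX]  L1: P0=M P1=I  mem[L1]=40
8. P0: load  L2  bus=[-]  L2: P0=O P1=S  mem[L2]=20
9. P0: store L2 := 32  bus=[BusUpgr]  L2: P0=M P1=I  mem[L2]=20

memory[L0] = 20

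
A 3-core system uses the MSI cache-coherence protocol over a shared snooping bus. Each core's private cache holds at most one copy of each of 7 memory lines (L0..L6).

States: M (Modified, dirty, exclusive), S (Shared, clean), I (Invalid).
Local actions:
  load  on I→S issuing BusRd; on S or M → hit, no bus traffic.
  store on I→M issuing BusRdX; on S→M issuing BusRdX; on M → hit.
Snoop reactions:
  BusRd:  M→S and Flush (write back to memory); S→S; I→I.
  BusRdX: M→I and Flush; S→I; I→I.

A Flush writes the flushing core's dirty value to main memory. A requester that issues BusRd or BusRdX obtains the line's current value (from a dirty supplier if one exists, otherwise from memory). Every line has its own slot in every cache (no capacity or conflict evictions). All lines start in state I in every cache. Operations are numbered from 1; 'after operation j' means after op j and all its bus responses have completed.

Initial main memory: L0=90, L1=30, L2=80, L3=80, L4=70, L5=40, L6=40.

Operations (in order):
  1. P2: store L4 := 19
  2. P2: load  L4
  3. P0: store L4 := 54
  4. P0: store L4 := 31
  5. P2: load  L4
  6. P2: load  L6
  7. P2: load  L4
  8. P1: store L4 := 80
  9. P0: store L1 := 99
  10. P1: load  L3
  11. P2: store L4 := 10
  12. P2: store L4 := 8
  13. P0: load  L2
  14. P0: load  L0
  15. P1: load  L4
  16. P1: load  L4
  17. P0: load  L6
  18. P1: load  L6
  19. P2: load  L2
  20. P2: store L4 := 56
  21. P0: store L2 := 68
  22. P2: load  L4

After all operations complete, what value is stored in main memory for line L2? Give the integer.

memory[L2] = 80

[1] P2: store L4 := 19 | P0:I, P1:I, P2:M(19) | bus: BusRdX
[2] P2: load  L4 | P0:I, P1:I, P2:M(19) | bus: none
[3] P0: store L4 := 54 | P0:M(54), P1:I, P2:I | bus: BusRdX,Flush
[4] P0: store L4 := 31 | P0:M(31), P1:I, P2:I | bus: none
[5] P2: load  L4 | P0:S(31), P1:I, P2:S(31) | bus: BusRd,Flush
[6] P2: load  L6 | P0:I, P1:I, P2:S(40) | bus: BusRd
[7] P2: load  L4 | P0:S(31), P1:I, P2:S(31) | bus: none
[8] P1: store L4 := 80 | P0:I, P1:M(80), P2:I | bus: BusRdX
[9] P0: store L1 := 99 | P0:M(99), P1:I, P2:I | bus: BusRdX
[10] P1: load  L3 | P0:I, P1:S(80), P2:I | bus: BusRd
[11] P2: store L4 := 10 | P0:I, P1:I, P2:M(10) | bus: BusRdX,Flush
[12] P2: store L4 := 8 | P0:I, P1:I, P2:M(8) | bus: none
[13] P0: load  L2 | P0:S(80), P1:I, P2:I | bus: BusRd
[14] P0: load  L0 | P0:S(90), P1:I, P2:I | bus: BusRd
[15] P1: load  L4 | P0:I, P1:S(8), P2:S(8) | bus: BusRd,Flush
[16] P1: load  L4 | P0:I, P1:S(8), P2:S(8) | bus: none
[17] P0: load  L6 | P0:S(40), P1:I, P2:S(40) | bus: BusRd
[18] P1: load  L6 | P0:S(40), P1:S(40), P2:S(40) | bus: BusRd
[19] P2: load  L2 | P0:S(80), P1:I, P2:S(80) | bus: BusRd
[20] P2: store L4 := 56 | P0:I, P1:I, P2:M(56) | bus: BusRdX
[21] P0: store L2 := 68 | P0:M(68), P1:I, P2:I | bus: BusRdX
[22] P2: load  L4 | P0:I, P1:I, P2:M(56) | bus: none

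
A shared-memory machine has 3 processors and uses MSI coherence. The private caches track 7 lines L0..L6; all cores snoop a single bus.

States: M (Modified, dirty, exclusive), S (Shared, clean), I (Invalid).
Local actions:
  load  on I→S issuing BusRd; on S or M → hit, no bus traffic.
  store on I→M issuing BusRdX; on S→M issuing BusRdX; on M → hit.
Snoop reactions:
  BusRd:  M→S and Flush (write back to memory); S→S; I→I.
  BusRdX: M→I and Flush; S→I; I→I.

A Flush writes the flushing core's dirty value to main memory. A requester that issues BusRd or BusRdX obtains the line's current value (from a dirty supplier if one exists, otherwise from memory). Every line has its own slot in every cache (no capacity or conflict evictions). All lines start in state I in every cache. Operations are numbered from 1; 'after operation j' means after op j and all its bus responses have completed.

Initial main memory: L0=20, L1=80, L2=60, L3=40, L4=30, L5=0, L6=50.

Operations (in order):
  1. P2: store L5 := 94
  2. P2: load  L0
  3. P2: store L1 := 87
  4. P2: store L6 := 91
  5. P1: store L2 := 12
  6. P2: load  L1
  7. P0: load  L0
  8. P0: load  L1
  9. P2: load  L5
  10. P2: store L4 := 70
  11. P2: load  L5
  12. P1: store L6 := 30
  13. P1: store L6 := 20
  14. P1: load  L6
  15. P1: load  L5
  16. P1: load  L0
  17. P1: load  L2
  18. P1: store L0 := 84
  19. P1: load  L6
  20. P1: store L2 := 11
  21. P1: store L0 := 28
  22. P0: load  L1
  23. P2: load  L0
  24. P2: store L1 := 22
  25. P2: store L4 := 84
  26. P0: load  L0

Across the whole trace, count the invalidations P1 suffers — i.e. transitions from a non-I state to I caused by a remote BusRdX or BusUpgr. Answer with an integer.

1. P2: store L5 := 94  bus=[BusRdX]  L5: P0=I P1=I P2=M  mem[L5]=0
2. P2: load  L0  bus=[BusRd]  L0: P0=I P1=I P2=S  mem[L0]=20
3. P2: store L1 := 87  bus=[BusRdX]  L1: P0=I P1=I P2=M  mem[L1]=80
4. P2: store L6 := 91  bus=[BusRdX]  L6: P0=I P1=I P2=M  mem[L6]=50
5. P1: store L2 := 12  bus=[BusRdX]  L2: P0=I P1=M P2=I  mem[L2]=60
6. P2: load  L1  bus=[-]  L1: P0=I P1=I P2=M  mem[L1]=80
7. P0: load  L0  bus=[BusRd]  L0: P0=S P1=I P2=S  mem[L0]=20
8. P0: load  L1  bus=[BusRd,Flush]  L1: P0=S P1=I P2=S  mem[L1]=87
9. P2: load  L5  bus=[-]  L5: P0=I P1=I P2=M  mem[L5]=0
10. P2: store L4 := 70  bus=[BusRdX]  L4: P0=I P1=I P2=M  mem[L4]=30
11. P2: load  L5  bus=[-]  L5: P0=I P1=I P2=M  mem[L5]=0
12. P1: store L6 := 30  bus=[BusRdX,Flush]  L6: P0=I P1=M P2=I  mem[L6]=91
13. P1: store L6 := 20  bus=[-]  L6: P0=I P1=M P2=I  mem[L6]=91
14. P1: load  L6  bus=[-]  L6: P0=I P1=M P2=I  mem[L6]=91
15. P1: load  L5  bus=[BusRd,Flush]  L5: P0=I P1=S P2=S  mem[L5]=94
16. P1: load  L0  bus=[BusRd]  L0: P0=S P1=S P2=S  mem[L0]=20
17. P1: load  L2  bus=[-]  L2: P0=I P1=M P2=I  mem[L2]=60
18. P1: store L0 := 84  bus=[BusRdX]  L0: P0=I P1=M P2=I  mem[L0]=20
19. P1: load  L6  bus=[-]  L6: P0=I P1=M P2=I  mem[L6]=91
20. P1: store L2 := 11  bus=[-]  L2: P0=I P1=M P2=I  mem[L2]=60
21. P1: store L0 := 28  bus=[-]  L0: P0=I P1=M P2=I  mem[L0]=20
22. P0: load  L1  bus=[-]  L1: P0=S P1=I P2=S  mem[L1]=87
23. P2: load  L0  bus=[BusRd,Flush]  L0: P0=I P1=S P2=S  mem[L0]=28
24. P2: store L1 := 22  bus=[BusRdX]  L1: P0=I P1=I P2=M  mem[L1]=87
25. P2: store L4 := 84  bus=[-]  L4: P0=I P1=I P2=M  mem[L4]=30
26. P0: load  L0  bus=[BusRd]  L0: P0=S P1=S P2=S  mem[L0]=28

invalidations = 0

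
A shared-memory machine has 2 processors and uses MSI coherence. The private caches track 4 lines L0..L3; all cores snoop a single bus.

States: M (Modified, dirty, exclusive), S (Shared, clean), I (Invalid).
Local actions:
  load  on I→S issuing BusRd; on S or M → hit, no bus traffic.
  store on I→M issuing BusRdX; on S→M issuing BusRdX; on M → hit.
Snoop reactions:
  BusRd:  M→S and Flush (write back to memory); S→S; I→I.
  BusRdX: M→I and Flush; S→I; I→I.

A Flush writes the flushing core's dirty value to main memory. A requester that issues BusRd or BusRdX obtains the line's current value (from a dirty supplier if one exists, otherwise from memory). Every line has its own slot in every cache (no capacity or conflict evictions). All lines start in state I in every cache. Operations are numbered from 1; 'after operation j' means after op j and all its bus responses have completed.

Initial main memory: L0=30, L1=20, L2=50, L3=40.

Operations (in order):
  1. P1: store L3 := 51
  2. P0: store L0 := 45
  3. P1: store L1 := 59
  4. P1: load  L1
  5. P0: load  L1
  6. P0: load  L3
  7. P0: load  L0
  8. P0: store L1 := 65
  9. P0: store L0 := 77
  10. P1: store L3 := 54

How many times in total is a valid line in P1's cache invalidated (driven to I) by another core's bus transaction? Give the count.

invalidations = 1

step 1: P1: store L3 := 51  ⟶  IM  (L3)  txn=BusRdX  M[L3]=40
step 2: P0: store L0 := 45  ⟶  MI  (L0)  txn=BusRdX  M[L0]=30
step 3: P1: store L1 := 59  ⟶  IM  (L1)  txn=BusRdX  M[L1]=20
step 4: P1: load  L1  ⟶  IM  (L1)  txn=∅  M[L1]=20
step 5: P0: load  L1  ⟶  SS  (L1)  txn=BusRd+Flush  M[L1]=59
step 6: P0: load  L3  ⟶  SS  (L3)  txn=BusRd+Flush  M[L3]=51
step 7: P0: load  L0  ⟶  MI  (L0)  txn=∅  M[L0]=30
step 8: P0: store L1 := 65  ⟶  MI  (L1)  txn=BusRdX  M[L1]=59
step 9: P0: store L0 := 77  ⟶  MI  (L0)  txn=∅  M[L0]=30
step 10: P1: store L3 := 54  ⟶  IM  (L3)  txn=BusRdX  M[L3]=51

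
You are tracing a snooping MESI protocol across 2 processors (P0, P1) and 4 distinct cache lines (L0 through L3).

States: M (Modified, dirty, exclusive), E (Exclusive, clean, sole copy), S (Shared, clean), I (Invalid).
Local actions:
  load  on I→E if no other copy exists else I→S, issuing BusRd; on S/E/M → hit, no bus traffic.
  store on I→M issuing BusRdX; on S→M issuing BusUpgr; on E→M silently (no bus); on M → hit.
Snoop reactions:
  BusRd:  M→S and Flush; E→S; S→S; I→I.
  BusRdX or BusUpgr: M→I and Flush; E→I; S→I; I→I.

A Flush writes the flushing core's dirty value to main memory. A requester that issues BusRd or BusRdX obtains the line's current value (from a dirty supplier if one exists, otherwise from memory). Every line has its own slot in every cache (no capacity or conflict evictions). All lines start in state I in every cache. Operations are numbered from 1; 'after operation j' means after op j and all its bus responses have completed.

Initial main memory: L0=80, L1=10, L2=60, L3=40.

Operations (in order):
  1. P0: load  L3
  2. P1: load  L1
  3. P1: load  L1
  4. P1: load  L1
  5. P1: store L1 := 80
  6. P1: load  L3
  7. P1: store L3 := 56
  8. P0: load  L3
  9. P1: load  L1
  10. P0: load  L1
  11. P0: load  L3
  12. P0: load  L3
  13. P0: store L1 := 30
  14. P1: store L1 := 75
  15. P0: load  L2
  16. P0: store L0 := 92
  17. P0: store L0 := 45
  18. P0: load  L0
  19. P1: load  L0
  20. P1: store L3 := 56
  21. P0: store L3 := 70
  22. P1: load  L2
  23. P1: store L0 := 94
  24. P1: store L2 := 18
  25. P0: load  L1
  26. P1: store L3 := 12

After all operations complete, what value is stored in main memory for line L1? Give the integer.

memory[L1] = 75

[1] P0: load  L3 | P0:E(40), P1:I | bus: BusRd
[2] P1: load  L1 | P0:I, P1:E(10) | bus: BusRd
[3] P1: load  L1 | P0:I, P1:E(10) | bus: none
[4] P1: load  L1 | P0:I, P1:E(10) | bus: none
[5] P1: store L1 := 80 | P0:I, P1:M(80) | bus: none
[6] P1: load  L3 | P0:S(40), P1:S(40) | bus: BusRd
[7] P1: store L3 := 56 | P0:I, P1:M(56) | bus: BusUpgr
[8] P0: load  L3 | P0:S(56), P1:S(56) | bus: BusRd,Flush
[9] P1: load  L1 | P0:I, P1:M(80) | bus: none
[10] P0: load  L1 | P0:S(80), P1:S(80) | bus: BusRd,Flush
[11] P0: load  L3 | P0:S(56), P1:S(56) | bus: none
[12] P0: load  L3 | P0:S(56), P1:S(56) | bus: none
[13] P0: store L1 := 30 | P0:M(30), P1:I | bus: BusUpgr
[14] P1: store L1 := 75 | P0:I, P1:M(75) | bus: BusRdX,Flush
[15] P0: load  L2 | P0:E(60), P1:I | bus: BusRd
[16] P0: store L0 := 92 | P0:M(92), P1:I | bus: BusRdX
[17] P0: store L0 := 45 | P0:M(45), P1:I | bus: none
[18] P0: load  L0 | P0:M(45), P1:I | bus: none
[19] P1: load  L0 | P0:S(45), P1:S(45) | bus: BusRd,Flush
[20] P1: store L3 := 56 | P0:I, P1:M(56) | bus: BusUpgr
[21] P0: store L3 := 70 | P0:M(70), P1:I | bus: BusRdX,Flush
[22] P1: load  L2 | P0:S(60), P1:S(60) | bus: BusRd
[23] P1: store L0 := 94 | P0:I, P1:M(94) | bus: BusUpgr
[24] P1: store L2 := 18 | P0:I, P1:M(18) | bus: BusUpgr
[25] P0: load  L1 | P0:S(75), P1:S(75) | bus: BusRd,Flush
[26] P1: store L3 := 12 | P0:I, P1:M(12) | bus: BusRdX,Flush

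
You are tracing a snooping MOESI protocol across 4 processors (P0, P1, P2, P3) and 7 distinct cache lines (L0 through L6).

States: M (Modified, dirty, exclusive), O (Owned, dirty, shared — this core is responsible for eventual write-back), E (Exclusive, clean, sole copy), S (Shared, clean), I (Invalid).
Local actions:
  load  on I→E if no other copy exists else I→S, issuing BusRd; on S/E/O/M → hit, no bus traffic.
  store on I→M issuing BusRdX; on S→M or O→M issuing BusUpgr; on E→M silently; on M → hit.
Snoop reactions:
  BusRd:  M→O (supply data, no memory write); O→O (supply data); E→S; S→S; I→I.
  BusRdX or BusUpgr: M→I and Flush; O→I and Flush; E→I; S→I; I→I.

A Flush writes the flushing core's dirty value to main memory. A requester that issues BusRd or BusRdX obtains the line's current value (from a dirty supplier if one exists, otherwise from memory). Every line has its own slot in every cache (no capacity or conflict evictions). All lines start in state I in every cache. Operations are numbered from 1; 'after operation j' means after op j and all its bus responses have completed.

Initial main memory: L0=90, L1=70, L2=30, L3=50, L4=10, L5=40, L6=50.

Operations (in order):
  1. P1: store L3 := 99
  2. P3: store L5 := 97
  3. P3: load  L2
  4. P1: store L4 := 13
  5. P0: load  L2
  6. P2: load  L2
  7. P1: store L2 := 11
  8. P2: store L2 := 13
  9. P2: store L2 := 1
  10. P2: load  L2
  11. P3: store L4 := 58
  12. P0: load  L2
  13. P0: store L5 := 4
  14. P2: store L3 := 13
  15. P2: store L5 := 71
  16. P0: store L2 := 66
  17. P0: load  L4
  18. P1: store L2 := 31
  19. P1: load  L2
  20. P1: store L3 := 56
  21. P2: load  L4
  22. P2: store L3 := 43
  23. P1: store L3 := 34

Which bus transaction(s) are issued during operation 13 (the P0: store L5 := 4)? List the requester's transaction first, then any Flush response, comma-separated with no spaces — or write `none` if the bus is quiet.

bus = BusRdX,Flush

[1] P1: store L3 := 99 | P0:I, P1:M(99), P2:I, P3:I | bus: BusRdX
[2] P3: store L5 := 97 | P0:I, P1:I, P2:I, P3:M(97) | bus: BusRdX
[3] P3: load  L2 | P0:I, P1:I, P2:I, P3:E(30) | bus: BusRd
[4] P1: store L4 := 13 | P0:I, P1:M(13), P2:I, P3:I | bus: BusRdX
[5] P0: load  L2 | P0:S(30), P1:I, P2:I, P3:S(30) | bus: BusRd
[6] P2: load  L2 | P0:S(30), P1:I, P2:S(30), P3:S(30) | bus: BusRd
[7] P1: store L2 := 11 | P0:I, P1:M(11), P2:I, P3:I | bus: BusRdX
[8] P2: store L2 := 13 | P0:I, P1:I, P2:M(13), P3:I | bus: BusRdX,Flush
[9] P2: store L2 := 1 | P0:I, P1:I, P2:M(1), P3:I | bus: none
[10] P2: load  L2 | P0:I, P1:I, P2:M(1), P3:I | bus: none
[11] P3: store L4 := 58 | P0:I, P1:I, P2:I, P3:M(58) | bus: BusRdX,Flush
[12] P0: load  L2 | P0:S(1), P1:I, P2:O(1), P3:I | bus: BusRd
[13] P0: store L5 := 4 | P0:M(4), P1:I, P2:I, P3:I | bus: BusRdX,Flush
[14] P2: store L3 := 13 | P0:I, P1:I, P2:M(13), P3:I | bus: BusRdX,Flush
[15] P2: store L5 := 71 | P0:I, P1:I, P2:M(71), P3:I | bus: BusRdX,Flush
[16] P0: store L2 := 66 | P0:M(66), P1:I, P2:I, P3:I | bus: BusUpgr,Flush
[17] P0: load  L4 | P0:S(58), P1:I, P2:I, P3:O(58) | bus: BusRd
[18] P1: store L2 := 31 | P0:I, P1:M(31), P2:I, P3:I | bus: BusRdX,Flush
[19] P1: load  L2 | P0:I, P1:M(31), P2:I, P3:I | bus: none
[20] P1: store L3 := 56 | P0:I, P1:M(56), P2:I, P3:I | bus: BusRdX,Flush
[21] P2: load  L4 | P0:S(58), P1:I, P2:S(58), P3:O(58) | bus: BusRd
[22] P2: store L3 := 43 | P0:I, P1:I, P2:M(43), P3:I | bus: BusRdX,Flush
[23] P1: store L3 := 34 | P0:I, P1:M(34), P2:I, P3:I | bus: BusRdX,Flush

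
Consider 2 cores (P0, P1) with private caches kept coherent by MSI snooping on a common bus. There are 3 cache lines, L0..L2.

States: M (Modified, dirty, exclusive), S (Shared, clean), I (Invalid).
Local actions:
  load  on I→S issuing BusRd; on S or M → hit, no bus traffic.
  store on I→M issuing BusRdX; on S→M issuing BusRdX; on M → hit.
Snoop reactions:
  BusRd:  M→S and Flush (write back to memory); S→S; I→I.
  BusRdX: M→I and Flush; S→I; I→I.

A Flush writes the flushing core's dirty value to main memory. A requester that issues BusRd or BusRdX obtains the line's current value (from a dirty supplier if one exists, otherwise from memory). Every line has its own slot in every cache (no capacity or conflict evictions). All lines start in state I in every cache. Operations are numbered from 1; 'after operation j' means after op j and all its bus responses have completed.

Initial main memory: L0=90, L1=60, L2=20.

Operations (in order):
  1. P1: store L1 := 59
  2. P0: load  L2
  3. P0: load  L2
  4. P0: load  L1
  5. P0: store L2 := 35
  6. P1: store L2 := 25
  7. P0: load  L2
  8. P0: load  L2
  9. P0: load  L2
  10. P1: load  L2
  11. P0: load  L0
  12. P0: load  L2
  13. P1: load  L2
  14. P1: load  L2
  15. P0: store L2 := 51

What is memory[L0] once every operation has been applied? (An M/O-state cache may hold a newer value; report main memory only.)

  op1 P1: store L1 := 59 → I/M on L1; bus BusRdX; mem=60
  op2 P0: load  L2 → S/I on L2; bus BusRd; mem=20
  op3 P0: load  L2 → S/I on L2; bus (none); mem=20
  op4 P0: load  L1 → S/S on L1; bus BusRd Flush; mem=59
  op5 P0: store L2 := 35 → M/I on L2; bus BusRdX; mem=20
  op6 P1: store L2 := 25 → I/M on L2; bus BusRdX Flush; mem=35
  op7 P0: load  L2 → S/S on L2; bus BusRd Flush; mem=25
  op8 P0: load  L2 → S/S on L2; bus (none); mem=25
  op9 P0: load  L2 → S/S on L2; bus (none); mem=25
  op10 P1: load  L2 → S/S on L2; bus (none); mem=25
  op11 P0: load  L0 → S/I on L0; bus BusRd; mem=90
  op12 P0: load  L2 → S/S on L2; bus (none); mem=25
  op13 P1: load  L2 → S/S on L2; bus (none); mem=25
  op14 P1: load  L2 → S/S on L2; bus (none); mem=25
  op15 P0: store L2 := 51 → M/I on L2; bus BusRdX; mem=25

memory[L0] = 90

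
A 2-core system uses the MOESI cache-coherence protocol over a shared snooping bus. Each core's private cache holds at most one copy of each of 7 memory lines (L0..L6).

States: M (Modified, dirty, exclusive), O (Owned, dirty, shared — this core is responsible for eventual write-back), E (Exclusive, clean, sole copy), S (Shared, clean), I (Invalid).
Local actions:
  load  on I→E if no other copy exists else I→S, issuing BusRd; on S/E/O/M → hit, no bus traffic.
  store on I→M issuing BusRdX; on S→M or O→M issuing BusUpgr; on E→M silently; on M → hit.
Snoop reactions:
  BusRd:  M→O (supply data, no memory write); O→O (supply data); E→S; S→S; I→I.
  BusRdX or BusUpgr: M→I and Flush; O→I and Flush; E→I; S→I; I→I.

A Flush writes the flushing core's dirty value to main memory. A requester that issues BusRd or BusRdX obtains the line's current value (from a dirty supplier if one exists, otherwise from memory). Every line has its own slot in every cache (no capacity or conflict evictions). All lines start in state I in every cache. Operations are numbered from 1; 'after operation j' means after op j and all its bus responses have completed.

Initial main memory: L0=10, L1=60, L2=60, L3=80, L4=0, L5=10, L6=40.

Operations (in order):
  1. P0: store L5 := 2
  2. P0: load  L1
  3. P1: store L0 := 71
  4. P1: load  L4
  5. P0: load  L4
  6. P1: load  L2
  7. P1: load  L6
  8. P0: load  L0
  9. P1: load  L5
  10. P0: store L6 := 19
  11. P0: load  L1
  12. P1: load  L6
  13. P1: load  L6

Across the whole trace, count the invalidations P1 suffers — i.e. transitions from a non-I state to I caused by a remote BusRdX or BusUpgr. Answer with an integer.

invalidations = 1

step 1: P0: store L5 := 2  ⟶  MI  (L5)  txn=BusRdX  M[L5]=10
step 2: P0: load  L1  ⟶  EI  (L1)  txn=BusRd  M[L1]=60
step 3: P1: store L0 := 71  ⟶  IM  (L0)  txn=BusRdX  M[L0]=10
step 4: P1: load  L4  ⟶  IE  (L4)  txn=BusRd  M[L4]=0
step 5: P0: load  L4  ⟶  SS  (L4)  txn=BusRd  M[L4]=0
step 6: P1: load  L2  ⟶  IE  (L2)  txn=BusRd  M[L2]=60
step 7: P1: load  L6  ⟶  IE  (L6)  txn=BusRd  M[L6]=40
step 8: P0: load  L0  ⟶  SO  (L0)  txn=BusRd  M[L0]=10
step 9: P1: load  L5  ⟶  OS  (L5)  txn=BusRd  M[L5]=10
step 10: P0: store L6 := 19  ⟶  MI  (L6)  txn=BusRdX  M[L6]=40
step 11: P0: load  L1  ⟶  EI  (L1)  txn=∅  M[L1]=60
step 12: P1: load  L6  ⟶  OS  (L6)  txn=BusRd  M[L6]=40
step 13: P1: load  L6  ⟶  OS  (L6)  txn=∅  M[L6]=40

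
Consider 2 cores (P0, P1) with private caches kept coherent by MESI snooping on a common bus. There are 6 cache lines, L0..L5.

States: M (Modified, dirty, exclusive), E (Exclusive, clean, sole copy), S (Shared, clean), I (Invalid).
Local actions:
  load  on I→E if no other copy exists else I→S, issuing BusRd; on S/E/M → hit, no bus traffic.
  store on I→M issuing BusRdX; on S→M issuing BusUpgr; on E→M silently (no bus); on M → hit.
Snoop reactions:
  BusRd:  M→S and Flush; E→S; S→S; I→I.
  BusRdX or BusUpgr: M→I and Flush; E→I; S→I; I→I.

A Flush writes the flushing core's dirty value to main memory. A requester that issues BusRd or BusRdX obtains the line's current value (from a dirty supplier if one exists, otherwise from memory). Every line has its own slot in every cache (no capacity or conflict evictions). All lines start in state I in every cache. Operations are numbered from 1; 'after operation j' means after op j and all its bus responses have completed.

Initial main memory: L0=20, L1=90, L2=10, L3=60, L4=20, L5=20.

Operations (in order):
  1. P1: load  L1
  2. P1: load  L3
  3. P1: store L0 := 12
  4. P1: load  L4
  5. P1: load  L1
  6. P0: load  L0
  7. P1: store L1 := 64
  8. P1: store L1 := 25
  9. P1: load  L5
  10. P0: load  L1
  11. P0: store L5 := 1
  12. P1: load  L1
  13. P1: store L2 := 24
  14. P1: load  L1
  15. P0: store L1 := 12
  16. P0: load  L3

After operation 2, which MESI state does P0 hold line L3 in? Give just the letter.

  op1 P1: load  L1 → I/E on L1; bus BusRd; mem=90
  op2 P1: load  L3 → I/E on L3; bus BusRd; mem=60
  op3 P1: store L0 := 12 → I/M on L0; bus BusRdX; mem=20
  op4 P1: load  L4 → I/E on L4; bus BusRd; mem=20
  op5 P1: load  L1 → I/E on L1; bus (none); mem=90
  op6 P0: load  L0 → S/S on L0; bus BusRd Flush; mem=12
  op7 P1: store L1 := 64 → I/M on L1; bus (none); mem=90
  op8 P1: store L1 := 25 → I/M on L1; bus (none); mem=90
  op9 P1: load  L5 → I/E on L5; bus BusRd; mem=20
  op10 P0: load  L1 → S/S on L1; bus BusRd Flush; mem=25
  op11 P0: store L5 := 1 → M/I on L5; bus BusRdX; mem=20
  op12 P1: load  L1 → S/S on L1; bus (none); mem=25
  op13 P1: store L2 := 24 → I/M on L2; bus BusRdX; mem=10
  op14 P1: load  L1 → S/S on L1; bus (none); mem=25
  op15 P0: store L1 := 12 → M/I on L1; bus BusUpgr; mem=25
  op16 P0: load  L3 → S/S on L3; bus BusRd; mem=60

state = I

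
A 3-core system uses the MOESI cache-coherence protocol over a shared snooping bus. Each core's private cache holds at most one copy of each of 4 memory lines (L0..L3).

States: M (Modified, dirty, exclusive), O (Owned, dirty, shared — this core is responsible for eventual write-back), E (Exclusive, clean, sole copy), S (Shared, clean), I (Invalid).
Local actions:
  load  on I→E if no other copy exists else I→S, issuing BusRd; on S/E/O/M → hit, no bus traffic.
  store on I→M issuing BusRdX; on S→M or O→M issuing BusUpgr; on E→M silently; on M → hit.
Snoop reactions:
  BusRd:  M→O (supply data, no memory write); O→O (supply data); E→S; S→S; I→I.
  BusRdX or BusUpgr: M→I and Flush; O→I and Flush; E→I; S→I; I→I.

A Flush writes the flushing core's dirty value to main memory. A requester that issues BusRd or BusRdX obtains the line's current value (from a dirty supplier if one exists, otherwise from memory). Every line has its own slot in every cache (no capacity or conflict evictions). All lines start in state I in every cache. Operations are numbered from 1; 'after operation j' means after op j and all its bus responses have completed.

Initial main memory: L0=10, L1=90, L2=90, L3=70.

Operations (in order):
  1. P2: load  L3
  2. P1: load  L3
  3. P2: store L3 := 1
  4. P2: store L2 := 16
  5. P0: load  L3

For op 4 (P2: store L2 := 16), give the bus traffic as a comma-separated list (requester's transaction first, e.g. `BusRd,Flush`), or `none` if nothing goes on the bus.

  op1 P2: load  L3 → I/I/E on L3; bus BusRd; mem=70
  op2 P1: load  L3 → I/S/S on L3; bus BusRd; mem=70
  op3 P2: store L3 := 1 → I/I/M on L3; bus BusUpgr; mem=70
  op4 P2: store L2 := 16 → I/I/M on L2; bus BusRdX; mem=90
  op5 P0: load  L3 → S/I/O on L3; bus BusRd; mem=70

bus = BusRdX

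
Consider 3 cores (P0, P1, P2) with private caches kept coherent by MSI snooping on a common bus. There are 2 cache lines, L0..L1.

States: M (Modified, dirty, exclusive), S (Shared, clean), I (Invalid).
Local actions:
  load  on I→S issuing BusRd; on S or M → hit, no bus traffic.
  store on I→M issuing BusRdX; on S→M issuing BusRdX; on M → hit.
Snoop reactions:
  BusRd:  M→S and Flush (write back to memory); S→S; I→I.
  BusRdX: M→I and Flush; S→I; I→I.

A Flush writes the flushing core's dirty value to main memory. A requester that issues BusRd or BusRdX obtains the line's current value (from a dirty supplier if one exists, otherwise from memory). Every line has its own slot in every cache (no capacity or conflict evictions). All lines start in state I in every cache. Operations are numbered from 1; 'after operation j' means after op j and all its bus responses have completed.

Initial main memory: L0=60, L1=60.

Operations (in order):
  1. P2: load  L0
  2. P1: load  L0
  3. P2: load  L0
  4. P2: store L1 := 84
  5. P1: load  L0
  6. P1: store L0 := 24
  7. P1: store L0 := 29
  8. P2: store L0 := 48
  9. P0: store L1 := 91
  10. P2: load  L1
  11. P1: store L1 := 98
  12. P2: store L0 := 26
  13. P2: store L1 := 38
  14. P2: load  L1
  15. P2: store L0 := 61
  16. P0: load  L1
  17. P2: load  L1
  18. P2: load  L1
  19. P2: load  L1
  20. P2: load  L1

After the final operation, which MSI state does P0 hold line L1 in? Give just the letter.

step 1: P2: load  L0  ⟶  IIS  (L0)  txn=BusRd  M[L0]=60
step 2: P1: load  L0  ⟶  ISS  (L0)  txn=BusRd  M[L0]=60
step 3: P2: load  L0  ⟶  ISS  (L0)  txn=∅  M[L0]=60
step 4: P2: store L1 := 84  ⟶  IIM  (L1)  txn=BusRdX  M[L1]=60
step 5: P1: load  L0  ⟶  ISS  (L0)  txn=∅  M[L0]=60
step 6: P1: store L0 := 24  ⟶  IMI  (L0)  txn=BusRdX  M[L0]=60
step 7: P1: store L0 := 29  ⟶  IMI  (L0)  txn=∅  M[L0]=60
step 8: P2: store L0 := 48  ⟶  IIM  (L0)  txn=BusRdX+Flush  M[L0]=29
step 9: P0: store L1 := 91  ⟶  MII  (L1)  txn=BusRdX+Flush  M[L1]=84
step 10: P2: load  L1  ⟶  SIS  (L1)  txn=BusRd+Flush  M[L1]=91
step 11: P1: store L1 := 98  ⟶  IMI  (L1)  txn=BusRdX  M[L1]=91
step 12: P2: store L0 := 26  ⟶  IIM  (L0)  txn=∅  M[L0]=29
step 13: P2: store L1 := 38  ⟶  IIM  (L1)  txn=BusRdX+Flush  M[L1]=98
step 14: P2: load  L1  ⟶  IIM  (L1)  txn=∅  M[L1]=98
step 15: P2: store L0 := 61  ⟶  IIM  (L0)  txn=∅  M[L0]=29
step 16: P0: load  L1  ⟶  SIS  (L1)  txn=BusRd+Flush  M[L1]=38
step 17: P2: load  L1  ⟶  SIS  (L1)  txn=∅  M[L1]=38
step 18: P2: load  L1  ⟶  SIS  (L1)  txn=∅  M[L1]=38
step 19: P2: load  L1  ⟶  SIS  (L1)  txn=∅  M[L1]=38
step 20: P2: load  L1  ⟶  SIS  (L1)  txn=∅  M[L1]=38

state = S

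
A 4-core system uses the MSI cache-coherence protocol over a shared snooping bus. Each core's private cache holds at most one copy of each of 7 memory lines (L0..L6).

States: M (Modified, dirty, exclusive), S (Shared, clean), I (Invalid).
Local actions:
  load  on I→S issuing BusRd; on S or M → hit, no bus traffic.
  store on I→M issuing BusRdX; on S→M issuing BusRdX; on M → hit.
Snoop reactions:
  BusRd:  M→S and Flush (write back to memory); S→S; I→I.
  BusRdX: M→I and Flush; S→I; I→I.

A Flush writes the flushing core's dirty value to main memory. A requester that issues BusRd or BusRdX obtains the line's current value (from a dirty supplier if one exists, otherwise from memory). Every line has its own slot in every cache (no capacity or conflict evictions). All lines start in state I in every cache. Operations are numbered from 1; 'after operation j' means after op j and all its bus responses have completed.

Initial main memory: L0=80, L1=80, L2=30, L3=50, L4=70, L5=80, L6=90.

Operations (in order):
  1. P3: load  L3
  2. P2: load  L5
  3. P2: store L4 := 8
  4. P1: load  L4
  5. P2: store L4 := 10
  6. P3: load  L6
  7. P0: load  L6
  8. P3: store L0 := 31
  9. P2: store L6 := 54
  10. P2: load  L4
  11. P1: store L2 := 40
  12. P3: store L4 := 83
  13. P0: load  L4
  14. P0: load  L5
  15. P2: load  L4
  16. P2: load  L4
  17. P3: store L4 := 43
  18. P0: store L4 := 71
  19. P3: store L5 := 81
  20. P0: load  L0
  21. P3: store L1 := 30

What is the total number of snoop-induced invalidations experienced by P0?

invalidations = 3

1. P3: load  L3  bus=[BusRd]  L3: P0=I P1=I P2=I P3=S  mem[L3]=50
2. P2: load  L5  bus=[BusRd]  L5: P0=I P1=I P2=S P3=I  mem[L5]=80
3. P2: store L4 := 8  bus=[BusRdX]  L4: P0=I P1=I P2=M P3=I  mem[L4]=70
4. P1: load  L4  bus=[BusRd,Flush]  L4: P0=I P1=S P2=S P3=I  mem[L4]=8
5. P2: store L4 := 10  bus=[BusRdX]  L4: P0=I P1=I P2=M P3=I  mem[L4]=8
6. P3: load  L6  bus=[BusRd]  L6: P0=I P1=I P2=I P3=S  mem[L6]=90
7. P0: load  L6  bus=[BusRd]  L6: P0=S P1=I P2=I P3=S  mem[L6]=90
8. P3: store L0 := 31  bus=[BusRdX]  L0: P0=I P1=I P2=I P3=M  mem[L0]=80
9. P2: store L6 := 54  bus=[BusRdX]  L6: P0=I P1=I P2=M P3=I  mem[L6]=90
10. P2: load  L4  bus=[-]  L4: P0=I P1=I P2=M P3=I  mem[L4]=8
11. P1: store L2 := 40  bus=[BusRdX]  L2: P0=I P1=M P2=I P3=I  mem[L2]=30
12. P3: store L4 := 83  bus=[BusRdX,Flush]  L4: P0=I P1=I P2=I P3=M  mem[L4]=10
13. P0: load  L4  bus=[BusRd,Flush]  L4: P0=S P1=I P2=I P3=S  mem[L4]=83
14. P0: load  L5  bus=[BusRd]  L5: P0=S P1=I P2=S P3=I  mem[L5]=80
15. P2: load  L4  bus=[BusRd]  L4: P0=S P1=I P2=S P3=S  mem[L4]=83
16. P2: load  L4  bus=[-]  L4: P0=S P1=I P2=S P3=S  mem[L4]=83
17. P3: store L4 := 43  bus=[BusRdX]  L4: P0=I P1=I P2=I P3=M  mem[L4]=83
18. P0: store L4 := 71  bus=[BusRdX,Flush]  L4: P0=M P1=I P2=I P3=I  mem[L4]=43
19. P3: store L5 := 81  bus=[BusRdX]  L5: P0=I P1=I P2=I P3=M  mem[L5]=80
20. P0: load  L0  bus=[BusRd,Flush]  L0: P0=S P1=I P2=I P3=S  mem[L0]=31
21. P3: store L1 := 30  bus=[BusRdX]  L1: P0=I P1=I P2=I P3=M  mem[L1]=80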